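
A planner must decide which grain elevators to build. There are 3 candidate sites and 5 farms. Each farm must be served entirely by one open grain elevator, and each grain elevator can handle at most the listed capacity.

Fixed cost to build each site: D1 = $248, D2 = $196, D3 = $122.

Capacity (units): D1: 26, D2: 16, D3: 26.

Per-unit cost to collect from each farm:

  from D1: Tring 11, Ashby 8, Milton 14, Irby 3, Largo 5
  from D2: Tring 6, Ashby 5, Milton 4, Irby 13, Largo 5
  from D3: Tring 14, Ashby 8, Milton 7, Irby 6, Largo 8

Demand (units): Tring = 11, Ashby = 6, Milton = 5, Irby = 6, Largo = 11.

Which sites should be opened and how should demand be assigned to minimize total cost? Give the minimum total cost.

Minimum total cost: 576

Open {D2, D3}: Tring→D2 6·11=66, Ashby→D3 8·6=48, Milton→D2 4·5=20, Irby→D3 6·6=36, Largo→D3 8·11=88.
Loads: D2 carries 16/16, D3 carries 23/26. Service 258; fixed 318; total 576.
Next best feasible plan costs 631.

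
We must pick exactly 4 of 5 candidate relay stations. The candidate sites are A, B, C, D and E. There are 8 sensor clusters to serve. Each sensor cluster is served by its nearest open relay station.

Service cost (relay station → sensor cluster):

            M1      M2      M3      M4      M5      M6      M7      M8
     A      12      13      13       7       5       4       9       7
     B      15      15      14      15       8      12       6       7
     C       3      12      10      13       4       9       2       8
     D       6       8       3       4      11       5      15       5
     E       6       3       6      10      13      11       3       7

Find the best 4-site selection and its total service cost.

With exactly 4 open, each sensor cluster uses its cheapest among the chosen.
{A, C, D, E}: M1→C 3, M2→E 3, M3→D 3, M4→D 4, M5→C 4, M6→A 4, M7→C 2, M8→D 5. Service cost 28.
{B, C, D, E}: service cost 29
{A, B, C, D}: service cost 33
Among all 5 size-4 choices, {A, C, D, E} is lowest.

Choose A, C, D and E; total service cost 28.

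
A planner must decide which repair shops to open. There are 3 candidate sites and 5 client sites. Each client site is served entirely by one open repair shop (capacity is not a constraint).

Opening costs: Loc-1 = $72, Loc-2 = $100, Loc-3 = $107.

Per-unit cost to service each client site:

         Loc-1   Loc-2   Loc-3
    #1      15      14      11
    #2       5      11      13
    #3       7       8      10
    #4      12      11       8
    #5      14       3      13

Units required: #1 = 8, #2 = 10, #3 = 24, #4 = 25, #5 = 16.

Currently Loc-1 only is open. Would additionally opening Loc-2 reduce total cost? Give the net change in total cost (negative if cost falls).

Current service cost with {Loc-1}: 862.
Adding Loc-2: each client site re-picks its cheapest; new service cost 653, saving 209.
Extra fixed cost: 100. Net change = 100 − 209 = -109.
(Totals: 934 → 825.)

Yes — net change −109 (cost falls by 109).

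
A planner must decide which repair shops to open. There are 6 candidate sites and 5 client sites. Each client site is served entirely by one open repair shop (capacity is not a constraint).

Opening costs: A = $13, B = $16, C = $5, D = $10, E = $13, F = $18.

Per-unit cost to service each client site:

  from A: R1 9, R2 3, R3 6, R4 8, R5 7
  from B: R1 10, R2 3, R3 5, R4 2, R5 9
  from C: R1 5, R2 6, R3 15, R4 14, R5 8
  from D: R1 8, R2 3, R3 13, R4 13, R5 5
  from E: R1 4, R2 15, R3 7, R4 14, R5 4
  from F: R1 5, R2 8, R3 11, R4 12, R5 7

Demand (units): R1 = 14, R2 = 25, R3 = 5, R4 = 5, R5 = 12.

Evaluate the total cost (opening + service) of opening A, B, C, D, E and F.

Total cost: 289

Each client site is assigned to its cheapest site among the open ones.
{A, B, C, D, E, F}: R1→E 4·14=56, R2→A 3·25=75, R3→B 5·5=25, R4→B 2·5=10, R5→E 4·12=48. Service 214; fixed 75; total 289.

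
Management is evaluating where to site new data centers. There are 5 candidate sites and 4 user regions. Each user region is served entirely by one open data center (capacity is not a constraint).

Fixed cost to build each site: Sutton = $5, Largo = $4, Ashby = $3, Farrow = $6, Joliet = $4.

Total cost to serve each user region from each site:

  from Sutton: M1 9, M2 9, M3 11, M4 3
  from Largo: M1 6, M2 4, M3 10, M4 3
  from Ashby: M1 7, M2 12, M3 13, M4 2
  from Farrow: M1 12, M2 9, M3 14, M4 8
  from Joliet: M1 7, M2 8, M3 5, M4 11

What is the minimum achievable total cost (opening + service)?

Minimum total cost: 26

For any fixed open set, each user region goes to its cheapest open site; total = fixed + service.
{Largo, Joliet}: M1→Largo 6, M2→Largo 4, M3→Joliet 5, M4→Largo 3. Service 18; fixed 8; total 26.
{Largo}: service 23 + fixed 4 = 27
{Largo, Ashby, Joliet}: M1→Largo 6, M2→Largo 4, M3→Joliet 5, M4→Ashby 2. Service 17; fixed 11; total 28.
{Sutton, Largo, Ashby, Farrow, Joliet}: service 17 + fixed 22 = 39
No other subset beats 26.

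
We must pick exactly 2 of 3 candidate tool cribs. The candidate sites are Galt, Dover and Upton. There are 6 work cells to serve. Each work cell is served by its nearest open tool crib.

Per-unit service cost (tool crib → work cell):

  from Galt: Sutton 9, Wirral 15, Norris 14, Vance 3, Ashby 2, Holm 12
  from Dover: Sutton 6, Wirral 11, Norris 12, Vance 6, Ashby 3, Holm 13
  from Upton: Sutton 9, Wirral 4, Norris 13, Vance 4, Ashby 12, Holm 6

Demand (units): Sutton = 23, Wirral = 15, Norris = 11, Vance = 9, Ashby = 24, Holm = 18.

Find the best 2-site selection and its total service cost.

With exactly 2 open, each work cell uses its cheapest among the chosen.
{Dover, Upton}: Sutton→Dover 6·23=138, Wirral→Upton 4·15=60, Norris→Dover 12·11=132, Vance→Upton 4·9=36, Ashby→Dover 3·24=72, Holm→Upton 6·18=108. Service cost 546.
{Galt, Upton}: service cost 593
{Galt, Dover}: service cost 726
Among all 3 size-2 choices, {Dover, Upton} is lowest.

Choose Dover and Upton; total service cost 546.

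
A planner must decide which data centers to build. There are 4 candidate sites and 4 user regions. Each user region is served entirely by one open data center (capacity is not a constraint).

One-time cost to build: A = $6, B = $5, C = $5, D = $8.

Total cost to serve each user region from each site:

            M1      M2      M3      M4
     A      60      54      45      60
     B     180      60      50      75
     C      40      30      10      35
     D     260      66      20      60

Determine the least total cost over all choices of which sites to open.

For any fixed open set, each user region goes to its cheapest open site; total = fixed + service.
{C}: M1→C 40, M2→C 30, M3→C 10, M4→C 35. Service 115; fixed 5; total 120.
{B, C}: service 115 + fixed 10 = 125
{A, C}: service 115 + fixed 11 = 126
{A, B, C, D}: service 115 + fixed 24 = 139
No other subset beats 120.

Minimum total cost: 120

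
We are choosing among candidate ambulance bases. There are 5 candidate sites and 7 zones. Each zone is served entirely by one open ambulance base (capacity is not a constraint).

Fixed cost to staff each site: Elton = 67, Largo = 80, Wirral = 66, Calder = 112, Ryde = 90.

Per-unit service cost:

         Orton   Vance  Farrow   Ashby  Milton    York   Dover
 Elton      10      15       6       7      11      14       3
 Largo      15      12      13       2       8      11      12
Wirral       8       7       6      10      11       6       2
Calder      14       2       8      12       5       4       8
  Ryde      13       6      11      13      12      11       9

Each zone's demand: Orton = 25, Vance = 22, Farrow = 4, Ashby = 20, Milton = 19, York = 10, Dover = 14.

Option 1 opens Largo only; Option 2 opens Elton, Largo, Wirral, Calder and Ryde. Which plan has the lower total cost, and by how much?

Option 1: {Largo}: Orton→Largo 15·25=375, Vance→Largo 12·22=264, Farrow→Largo 13·4=52, Ashby→Largo 2·20=40, Milton→Largo 8·19=152, York→Largo 11·10=110, Dover→Largo 12·14=168. Service 1161; fixed 80; total 1241.
Option 2: {Elton, Largo, Wirral, Calder, Ryde}: Orton→Wirral 8·25=200, Vance→Calder 2·22=44, Farrow→Elton 6·4=24, Ashby→Largo 2·20=40, Milton→Calder 5·19=95, York→Calder 4·10=40, Dover→Wirral 2·14=28. Service 471; fixed 415; total 886.
Difference: |1241 − 886| = 355.

Option 2 is cheaper by 355.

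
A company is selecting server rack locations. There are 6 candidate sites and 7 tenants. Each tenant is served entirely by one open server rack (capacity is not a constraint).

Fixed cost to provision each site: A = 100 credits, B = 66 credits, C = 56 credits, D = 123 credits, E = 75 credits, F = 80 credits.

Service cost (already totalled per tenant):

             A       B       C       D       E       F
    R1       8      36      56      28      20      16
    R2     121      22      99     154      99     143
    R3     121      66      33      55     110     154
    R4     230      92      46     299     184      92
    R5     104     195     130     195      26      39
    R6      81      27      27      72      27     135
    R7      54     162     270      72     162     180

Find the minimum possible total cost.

For any fixed open set, each tenant goes to its cheapest open site; total = fixed + service.
{A, B, C, E}: R1→A 8, R2→B 22, R3→C 33, R4→C 46, R5→E 26, R6→B 27, R7→A 54. Service 216; fixed 297; total 513.
{A, B, C}: R1→A 8, R2→B 22, R3→C 33, R4→C 46, R5→A 104, R6→B 27, R7→A 54. Service 294; fixed 222; total 516.
{A, C, E}: service 293 + fixed 231 = 524
{A, B, C, D, E, F}: service 216 + fixed 500 = 716
No other subset beats 513.

Minimum total cost: 513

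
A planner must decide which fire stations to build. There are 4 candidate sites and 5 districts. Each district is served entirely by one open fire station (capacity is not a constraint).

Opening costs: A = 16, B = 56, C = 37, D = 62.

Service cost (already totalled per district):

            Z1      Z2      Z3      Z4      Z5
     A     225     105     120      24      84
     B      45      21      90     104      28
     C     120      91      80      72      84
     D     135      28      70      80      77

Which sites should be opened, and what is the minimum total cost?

For any fixed open set, each district goes to its cheapest open site; total = fixed + service.
{A, B}: Z1→B 45, Z2→B 21, Z3→B 90, Z4→A 24, Z5→B 28. Service 208; fixed 72; total 280.
{A, B, C}: service 198 + fixed 109 = 307
{A, B, D}: service 188 + fixed 134 = 322
{A, B, C, D}: Z1→B 45, Z2→B 21, Z3→D 70, Z4→A 24, Z5→B 28. Service 188; fixed 171; total 359.
No other subset beats 280.

Open A and B; minimum total cost 280.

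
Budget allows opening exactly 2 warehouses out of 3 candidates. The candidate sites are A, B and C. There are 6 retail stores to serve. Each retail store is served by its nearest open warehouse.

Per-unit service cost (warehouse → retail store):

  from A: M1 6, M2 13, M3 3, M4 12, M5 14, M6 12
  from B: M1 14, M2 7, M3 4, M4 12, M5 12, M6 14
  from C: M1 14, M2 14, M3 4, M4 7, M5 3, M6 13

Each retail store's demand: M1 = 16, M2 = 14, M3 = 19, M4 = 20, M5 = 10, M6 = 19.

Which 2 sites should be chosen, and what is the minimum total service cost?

With exactly 2 open, each retail store uses its cheapest among the chosen.
{A, C}: M1→A 6·16=96, M2→A 13·14=182, M3→A 3·19=57, M4→C 7·20=140, M5→C 3·10=30, M6→A 12·19=228. Service cost 733.
{B, C}: service cost 815
{A, B}: service cost 839
Among all 3 size-2 choices, {A, C} is lowest.

Choose A and C; total service cost 733.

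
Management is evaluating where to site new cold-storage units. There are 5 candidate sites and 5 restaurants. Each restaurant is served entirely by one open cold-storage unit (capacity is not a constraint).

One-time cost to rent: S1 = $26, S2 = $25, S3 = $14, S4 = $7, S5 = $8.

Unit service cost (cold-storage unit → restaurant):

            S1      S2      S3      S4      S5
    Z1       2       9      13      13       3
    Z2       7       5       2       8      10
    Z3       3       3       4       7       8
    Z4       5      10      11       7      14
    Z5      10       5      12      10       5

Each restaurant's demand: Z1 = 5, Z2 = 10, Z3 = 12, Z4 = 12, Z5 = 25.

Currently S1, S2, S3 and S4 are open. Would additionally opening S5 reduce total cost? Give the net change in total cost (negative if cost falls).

Current service cost with {S1, S2, S3, S4}: 251.
Adding S5: each restaurant re-picks its cheapest; new service cost 251, saving 0.
Extra fixed cost: 8. Net change = 8 − 0 = 8.
(Totals: 323 → 331.)

No — net change +8 (cost rises by 8).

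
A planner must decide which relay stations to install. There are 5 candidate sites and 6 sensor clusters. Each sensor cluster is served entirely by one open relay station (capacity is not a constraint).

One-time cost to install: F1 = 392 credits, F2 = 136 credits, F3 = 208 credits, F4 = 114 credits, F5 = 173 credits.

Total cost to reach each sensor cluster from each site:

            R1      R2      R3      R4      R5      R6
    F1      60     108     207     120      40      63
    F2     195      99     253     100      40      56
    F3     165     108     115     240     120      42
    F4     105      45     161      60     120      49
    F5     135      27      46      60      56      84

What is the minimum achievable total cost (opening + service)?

Minimum total cost: 581

For any fixed open set, each sensor cluster goes to its cheapest open site; total = fixed + service.
{F5}: R1→F5 135, R2→F5 27, R3→F5 46, R4→F5 60, R5→F5 56, R6→F5 84. Service 408; fixed 173; total 581.
{F4, F5}: service 343 + fixed 287 = 630
{F4}: service 540 + fixed 114 = 654
{F1, F2, F3, F4, F5}: R1→F1 60, R2→F5 27, R3→F5 46, R4→F4 60, R5→F1 40, R6→F3 42. Service 275; fixed 1023; total 1298.
No other subset beats 581.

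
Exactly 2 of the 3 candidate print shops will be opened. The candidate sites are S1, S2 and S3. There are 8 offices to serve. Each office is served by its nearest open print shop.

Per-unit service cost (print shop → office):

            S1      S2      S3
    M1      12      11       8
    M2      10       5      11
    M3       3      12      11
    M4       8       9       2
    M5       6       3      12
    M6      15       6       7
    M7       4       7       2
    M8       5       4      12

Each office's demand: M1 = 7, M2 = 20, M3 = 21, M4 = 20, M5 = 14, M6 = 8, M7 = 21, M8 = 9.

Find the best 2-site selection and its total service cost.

Choose S1 and S3; total service cost 586.

With exactly 2 open, each office uses its cheapest among the chosen.
{S1, S3}: M1→S3 8·7=56, M2→S1 10·20=200, M3→S1 3·21=63, M4→S3 2·20=40, M5→S1 6·14=84, M6→S3 7·8=56, M7→S3 2·21=42, M8→S1 5·9=45. Service cost 586.
{S2, S3}: service cost 595
{S1, S2}: service cost 610
Among all 3 size-2 choices, {S1, S3} is lowest.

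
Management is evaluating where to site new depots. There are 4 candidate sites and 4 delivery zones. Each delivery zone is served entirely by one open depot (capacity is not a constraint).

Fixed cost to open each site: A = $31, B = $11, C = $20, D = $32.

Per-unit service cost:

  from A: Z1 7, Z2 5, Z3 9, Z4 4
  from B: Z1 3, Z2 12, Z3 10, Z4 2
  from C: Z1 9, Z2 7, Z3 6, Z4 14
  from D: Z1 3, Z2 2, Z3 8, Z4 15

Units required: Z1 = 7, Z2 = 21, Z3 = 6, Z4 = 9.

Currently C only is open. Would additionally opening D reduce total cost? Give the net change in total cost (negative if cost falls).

Current service cost with {C}: 372.
Adding D: each delivery zone re-picks its cheapest; new service cost 225, saving 147.
Extra fixed cost: 32. Net change = 32 − 147 = -115.
(Totals: 392 → 277.)

Yes — net change −115 (cost falls by 115).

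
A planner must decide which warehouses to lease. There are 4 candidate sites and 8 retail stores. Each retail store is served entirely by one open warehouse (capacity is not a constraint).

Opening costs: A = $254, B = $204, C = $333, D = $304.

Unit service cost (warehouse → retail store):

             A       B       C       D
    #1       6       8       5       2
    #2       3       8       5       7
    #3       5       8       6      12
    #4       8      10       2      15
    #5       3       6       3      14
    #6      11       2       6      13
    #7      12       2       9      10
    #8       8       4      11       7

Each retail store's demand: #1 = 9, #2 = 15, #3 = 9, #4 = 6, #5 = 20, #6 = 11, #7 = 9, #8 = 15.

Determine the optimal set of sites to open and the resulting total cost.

For any fixed open set, each retail store goes to its cheapest open site; total = fixed + service.
{B}: #1→B 8·9=72, #2→B 8·15=120, #3→B 8·9=72, #4→B 10·6=60, #5→B 6·20=120, #6→B 2·11=22, #7→B 2·9=18, #8→B 4·15=60. Service 544; fixed 204; total 748.
{A, B}: service 352 + fixed 458 = 810
{A}: #1→A 6·9=54, #2→A 3·15=45, #3→A 5·9=45, #4→A 8·6=48, #5→A 3·20=60, #6→A 11·11=121, #7→A 12·9=108, #8→A 8·15=120. Service 601; fixed 254; total 855.
{A, B, C, D}: service 280 + fixed 1095 = 1375
No other subset beats 748.

Open B only; minimum total cost 748.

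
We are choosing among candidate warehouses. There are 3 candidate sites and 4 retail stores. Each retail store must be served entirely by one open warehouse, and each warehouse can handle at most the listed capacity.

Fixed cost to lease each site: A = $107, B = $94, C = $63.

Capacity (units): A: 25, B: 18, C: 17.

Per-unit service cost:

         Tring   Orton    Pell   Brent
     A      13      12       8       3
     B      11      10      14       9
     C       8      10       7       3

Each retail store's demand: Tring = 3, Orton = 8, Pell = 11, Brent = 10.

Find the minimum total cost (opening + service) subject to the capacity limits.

Minimum total cost: 392

Open {A, C}: Tring→C 8·3=24, Orton→C 10·8=80, Pell→A 8·11=88, Brent→A 3·10=30.
Loads: A carries 21/25, C carries 11/17. Service 222; fixed 170; total 392.
Next best feasible plan costs 397.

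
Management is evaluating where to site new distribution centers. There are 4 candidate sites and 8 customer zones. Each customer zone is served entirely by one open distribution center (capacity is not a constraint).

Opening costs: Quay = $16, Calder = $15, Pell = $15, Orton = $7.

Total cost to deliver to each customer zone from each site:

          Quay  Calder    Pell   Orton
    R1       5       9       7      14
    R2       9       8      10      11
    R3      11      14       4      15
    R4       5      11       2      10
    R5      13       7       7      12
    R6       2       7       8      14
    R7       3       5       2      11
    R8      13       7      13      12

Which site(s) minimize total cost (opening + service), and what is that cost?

For any fixed open set, each customer zone goes to its cheapest open site; total = fixed + service.
{Pell}: R1→Pell 7, R2→Pell 10, R3→Pell 4, R4→Pell 2, R5→Pell 7, R6→Pell 8, R7→Pell 2, R8→Pell 13. Service 53; fixed 15; total 68.
{Calder, Pell}: service 44 + fixed 30 = 74
{Pell, Orton}: R1→Pell 7, R2→Pell 10, R3→Pell 4, R4→Pell 2, R5→Pell 7, R6→Pell 8, R7→Pell 2, R8→Orton 12. Service 52; fixed 22; total 74.
{Quay, Calder, Pell, Orton}: R1→Quay 5, R2→Calder 8, R3→Pell 4, R4→Pell 2, R5→Calder 7, R6→Quay 2, R7→Pell 2, R8→Calder 7. Service 37; fixed 53; total 90.
No other subset beats 68.

Open Pell only; minimum total cost 68.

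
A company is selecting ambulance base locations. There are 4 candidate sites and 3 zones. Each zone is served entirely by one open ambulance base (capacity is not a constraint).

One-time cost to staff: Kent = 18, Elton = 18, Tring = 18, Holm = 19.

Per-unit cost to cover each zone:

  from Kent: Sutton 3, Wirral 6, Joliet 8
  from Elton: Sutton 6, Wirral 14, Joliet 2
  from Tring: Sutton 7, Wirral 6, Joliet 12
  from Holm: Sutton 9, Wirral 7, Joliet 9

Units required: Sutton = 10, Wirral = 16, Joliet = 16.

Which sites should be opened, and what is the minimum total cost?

Open Kent and Elton; minimum total cost 194.

For any fixed open set, each zone goes to its cheapest open site; total = fixed + service.
{Kent, Elton}: Sutton→Kent 3·10=30, Wirral→Kent 6·16=96, Joliet→Elton 2·16=32. Service 158; fixed 36; total 194.
{Kent, Elton, Tring}: Sutton→Kent 3·10=30, Wirral→Kent 6·16=96, Joliet→Elton 2·16=32. Service 158; fixed 54; total 212.
{Kent, Elton, Holm}: service 158 + fixed 55 = 213
{Kent, Elton, Tring, Holm}: service 158 + fixed 73 = 231
(All 15 nonempty subsets were checked; Kent and Elton is lowest.)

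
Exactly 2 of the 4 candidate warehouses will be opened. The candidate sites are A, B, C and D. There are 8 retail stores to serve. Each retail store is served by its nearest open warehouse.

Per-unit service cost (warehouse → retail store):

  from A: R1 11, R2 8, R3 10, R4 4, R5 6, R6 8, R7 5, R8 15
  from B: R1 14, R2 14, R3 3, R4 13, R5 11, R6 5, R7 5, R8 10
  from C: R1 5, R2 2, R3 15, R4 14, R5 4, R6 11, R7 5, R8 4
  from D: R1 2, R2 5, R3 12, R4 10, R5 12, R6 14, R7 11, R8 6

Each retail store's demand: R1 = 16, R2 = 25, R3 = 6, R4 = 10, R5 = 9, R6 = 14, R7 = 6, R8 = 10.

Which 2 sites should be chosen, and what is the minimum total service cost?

Choose A and C; total service cost 448.

With exactly 2 open, each retail store uses its cheapest among the chosen.
{A, C}: R1→C 5·16=80, R2→C 2·25=50, R3→A 10·6=60, R4→A 4·10=40, R5→C 4·9=36, R6→A 8·14=112, R7→A 5·6=30, R8→C 4·10=40. Service cost 448.
{B, C}: service cost 454
{A, D}: service cost 513
Among all 6 size-2 choices, {A, C} is lowest.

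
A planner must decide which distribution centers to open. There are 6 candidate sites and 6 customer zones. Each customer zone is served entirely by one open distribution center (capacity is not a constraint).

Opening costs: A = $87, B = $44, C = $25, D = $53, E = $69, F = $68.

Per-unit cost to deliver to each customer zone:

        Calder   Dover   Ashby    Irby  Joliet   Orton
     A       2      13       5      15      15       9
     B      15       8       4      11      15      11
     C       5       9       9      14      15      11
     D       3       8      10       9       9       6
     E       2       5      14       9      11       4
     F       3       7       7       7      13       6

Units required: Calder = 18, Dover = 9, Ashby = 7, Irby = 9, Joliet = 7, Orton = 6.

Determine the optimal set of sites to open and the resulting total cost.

Open B and E; minimum total cost 404.

For any fixed open set, each customer zone goes to its cheapest open site; total = fixed + service.
{B, E}: Calder→E 2·18=36, Dover→E 5·9=45, Ashby→B 4·7=28, Irby→E 9·9=81, Joliet→E 11·7=77, Orton→E 4·6=24. Service 291; fixed 113; total 404.
{C, E}: service 326 + fixed 94 = 420
{F}: service 356 + fixed 68 = 424
{A, B, C, D, E, F}: service 259 + fixed 346 = 605
No other subset beats 404.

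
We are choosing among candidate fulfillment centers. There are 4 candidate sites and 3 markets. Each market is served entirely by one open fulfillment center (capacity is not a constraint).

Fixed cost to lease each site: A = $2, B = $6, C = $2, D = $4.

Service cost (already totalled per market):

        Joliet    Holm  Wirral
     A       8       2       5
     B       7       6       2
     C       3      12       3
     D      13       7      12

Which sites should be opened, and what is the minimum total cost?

For any fixed open set, each market goes to its cheapest open site; total = fixed + service.
{A, C}: Joliet→C 3, Holm→A 2, Wirral→C 3. Service 8; fixed 4; total 12.
{A, C, D}: service 8 + fixed 8 = 16
{A}: Joliet→A 8, Holm→A 2, Wirral→A 5. Service 15; fixed 2; total 17.
{A, B, C, D}: Joliet→C 3, Holm→A 2, Wirral→B 2. Service 7; fixed 14; total 21.
No other subset beats 12.

Open A and C; minimum total cost 12.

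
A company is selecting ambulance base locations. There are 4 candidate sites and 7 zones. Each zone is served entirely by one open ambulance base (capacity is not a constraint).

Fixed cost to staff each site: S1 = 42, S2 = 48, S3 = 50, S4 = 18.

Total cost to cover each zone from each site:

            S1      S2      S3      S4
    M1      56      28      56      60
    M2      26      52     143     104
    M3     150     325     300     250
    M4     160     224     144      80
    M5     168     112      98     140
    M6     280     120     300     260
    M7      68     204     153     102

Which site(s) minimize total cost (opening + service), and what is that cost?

For any fixed open set, each zone goes to its cheapest open site; total = fixed + service.
{S1, S2, S4}: M1→S2 28, M2→S1 26, M3→S1 150, M4→S4 80, M5→S2 112, M6→S2 120, M7→S1 68. Service 584; fixed 108; total 692.
{S1, S2, S3, S4}: service 570 + fixed 158 = 728
{S1, S2}: service 664 + fixed 90 = 754
{S4}: service 996 + fixed 18 = 1014
No other subset beats 692.

Open S1, S2 and S4; minimum total cost 692.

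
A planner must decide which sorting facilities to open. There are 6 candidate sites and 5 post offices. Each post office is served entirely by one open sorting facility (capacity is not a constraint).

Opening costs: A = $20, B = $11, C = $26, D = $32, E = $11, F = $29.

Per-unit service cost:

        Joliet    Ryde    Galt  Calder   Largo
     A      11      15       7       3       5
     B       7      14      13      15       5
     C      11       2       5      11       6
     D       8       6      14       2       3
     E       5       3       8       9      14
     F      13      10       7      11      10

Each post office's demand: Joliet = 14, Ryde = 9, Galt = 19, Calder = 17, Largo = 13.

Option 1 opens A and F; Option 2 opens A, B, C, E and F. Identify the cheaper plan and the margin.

Option 2 is cheaper by 146.

Option 1: {A, F}: Joliet→A 11·14=154, Ryde→F 10·9=90, Galt→A 7·19=133, Calder→A 3·17=51, Largo→A 5·13=65. Service 493; fixed 49; total 542.
Option 2: {A, B, C, E, F}: Joliet→E 5·14=70, Ryde→C 2·9=18, Galt→C 5·19=95, Calder→A 3·17=51, Largo→A 5·13=65. Service 299; fixed 97; total 396.
Difference: |542 − 396| = 146.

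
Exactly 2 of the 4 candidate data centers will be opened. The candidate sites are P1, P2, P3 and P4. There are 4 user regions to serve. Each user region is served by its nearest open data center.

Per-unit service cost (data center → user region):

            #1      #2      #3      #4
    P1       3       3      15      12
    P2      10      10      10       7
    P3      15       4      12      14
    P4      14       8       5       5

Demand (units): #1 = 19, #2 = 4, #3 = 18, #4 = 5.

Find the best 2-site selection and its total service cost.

With exactly 2 open, each user region uses its cheapest among the chosen.
{P1, P4}: #1→P1 3·19=57, #2→P1 3·4=12, #3→P4 5·18=90, #4→P4 5·5=25. Service cost 184.
{P1, P2}: service cost 284
{P2, P4}: service cost 337
Among all 6 size-2 choices, {P1, P4} is lowest.

Choose P1 and P4; total service cost 184.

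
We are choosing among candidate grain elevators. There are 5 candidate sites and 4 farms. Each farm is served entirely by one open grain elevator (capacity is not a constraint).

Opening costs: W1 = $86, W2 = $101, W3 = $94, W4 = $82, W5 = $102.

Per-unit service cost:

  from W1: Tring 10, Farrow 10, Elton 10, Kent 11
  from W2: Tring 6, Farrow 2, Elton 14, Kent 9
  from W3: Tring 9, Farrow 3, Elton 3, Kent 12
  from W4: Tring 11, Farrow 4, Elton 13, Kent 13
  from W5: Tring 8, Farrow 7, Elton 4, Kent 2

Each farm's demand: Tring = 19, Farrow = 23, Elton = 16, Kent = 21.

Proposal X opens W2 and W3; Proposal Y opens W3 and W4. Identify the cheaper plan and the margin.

Proposal X is cheaper by 124.

Proposal X: {W2, W3}: Tring→W2 6·19=114, Farrow→W2 2·23=46, Elton→W3 3·16=48, Kent→W2 9·21=189. Service 397; fixed 195; total 592.
Proposal Y: {W3, W4}: Tring→W3 9·19=171, Farrow→W3 3·23=69, Elton→W3 3·16=48, Kent→W3 12·21=252. Service 540; fixed 176; total 716.
Difference: |592 − 716| = 124.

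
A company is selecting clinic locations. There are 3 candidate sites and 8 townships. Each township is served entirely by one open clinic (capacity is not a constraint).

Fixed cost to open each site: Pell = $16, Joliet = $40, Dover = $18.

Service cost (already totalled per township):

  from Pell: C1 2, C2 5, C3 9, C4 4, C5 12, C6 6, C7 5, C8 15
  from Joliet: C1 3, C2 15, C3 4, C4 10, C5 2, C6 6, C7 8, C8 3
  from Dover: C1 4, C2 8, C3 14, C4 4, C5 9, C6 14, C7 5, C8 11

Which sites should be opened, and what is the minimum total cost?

Open Pell only; minimum total cost 74.

For any fixed open set, each township goes to its cheapest open site; total = fixed + service.
{Pell}: C1→Pell 2, C2→Pell 5, C3→Pell 9, C4→Pell 4, C5→Pell 12, C6→Pell 6, C7→Pell 5, C8→Pell 15. Service 58; fixed 16; total 74.
{Pell, Dover}: service 51 + fixed 34 = 85
{Pell, Joliet}: C1→Pell 2, C2→Pell 5, C3→Joliet 4, C4→Pell 4, C5→Joliet 2, C6→Pell 6, C7→Pell 5, C8→Joliet 3. Service 31; fixed 56; total 87.
{Pell, Joliet, Dover}: C1→Pell 2, C2→Pell 5, C3→Joliet 4, C4→Pell 4, C5→Joliet 2, C6→Pell 6, C7→Pell 5, C8→Joliet 3. Service 31; fixed 74; total 105.
No other subset beats 74.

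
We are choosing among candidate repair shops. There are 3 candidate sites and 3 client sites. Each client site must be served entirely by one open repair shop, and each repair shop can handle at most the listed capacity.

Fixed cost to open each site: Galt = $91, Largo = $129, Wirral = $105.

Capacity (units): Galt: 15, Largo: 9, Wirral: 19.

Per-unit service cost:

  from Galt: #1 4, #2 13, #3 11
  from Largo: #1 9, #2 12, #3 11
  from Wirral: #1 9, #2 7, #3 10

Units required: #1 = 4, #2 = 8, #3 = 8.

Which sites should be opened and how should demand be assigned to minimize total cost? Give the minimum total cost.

Minimum total cost: 348

Open {Galt, Wirral}: #1→Galt 4·4=16, #2→Wirral 7·8=56, #3→Wirral 10·8=80.
Loads: Galt carries 4/15, Wirral carries 16/19. Service 152; fixed 196; total 348.
Next best feasible plan costs 356.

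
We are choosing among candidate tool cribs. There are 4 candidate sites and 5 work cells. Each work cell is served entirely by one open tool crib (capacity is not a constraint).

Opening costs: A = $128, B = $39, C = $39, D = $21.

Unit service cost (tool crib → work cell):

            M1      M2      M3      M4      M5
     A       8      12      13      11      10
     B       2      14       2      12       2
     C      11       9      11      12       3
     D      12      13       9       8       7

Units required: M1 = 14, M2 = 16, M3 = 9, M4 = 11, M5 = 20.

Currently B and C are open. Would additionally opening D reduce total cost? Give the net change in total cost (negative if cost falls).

Yes — net change −23 (cost falls by 23).

Current service cost with {B, C}: 362.
Adding D: each work cell re-picks its cheapest; new service cost 318, saving 44.
Extra fixed cost: 21. Net change = 21 − 44 = -23.
(Totals: 440 → 417.)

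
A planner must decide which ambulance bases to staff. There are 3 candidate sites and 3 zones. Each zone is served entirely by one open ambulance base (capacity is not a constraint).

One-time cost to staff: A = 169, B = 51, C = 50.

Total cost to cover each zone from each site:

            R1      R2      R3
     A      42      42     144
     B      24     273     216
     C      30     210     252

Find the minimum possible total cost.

For any fixed open set, each zone goes to its cheapest open site; total = fixed + service.
{A}: R1→A 42, R2→A 42, R3→A 144. Service 228; fixed 169; total 397.
{A, B}: R1→B 24, R2→A 42, R3→A 144. Service 210; fixed 220; total 430.
{A, C}: R1→C 30, R2→A 42, R3→A 144. Service 216; fixed 219; total 435.
{A, B, C}: service 210 + fixed 270 = 480
No other subset beats 397.

Minimum total cost: 397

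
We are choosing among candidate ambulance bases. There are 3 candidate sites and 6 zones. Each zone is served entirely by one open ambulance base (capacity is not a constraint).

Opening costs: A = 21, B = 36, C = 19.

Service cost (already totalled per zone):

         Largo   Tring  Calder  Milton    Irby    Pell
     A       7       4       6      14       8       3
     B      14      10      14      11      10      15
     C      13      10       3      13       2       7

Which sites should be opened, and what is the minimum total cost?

Open A only; minimum total cost 63.

For any fixed open set, each zone goes to its cheapest open site; total = fixed + service.
{A}: Largo→A 7, Tring→A 4, Calder→A 6, Milton→A 14, Irby→A 8, Pell→A 3. Service 42; fixed 21; total 63.
{C}: service 48 + fixed 19 = 67
{A, C}: service 32 + fixed 40 = 72
{A, B, C}: service 30 + fixed 76 = 106
No other subset beats 63.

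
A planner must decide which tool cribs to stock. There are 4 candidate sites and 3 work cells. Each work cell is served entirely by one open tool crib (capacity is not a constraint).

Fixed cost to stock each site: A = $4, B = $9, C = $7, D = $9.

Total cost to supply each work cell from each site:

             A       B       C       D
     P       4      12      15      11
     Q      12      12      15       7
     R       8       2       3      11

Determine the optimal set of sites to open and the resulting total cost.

Open A only; minimum total cost 28.

For any fixed open set, each work cell goes to its cheapest open site; total = fixed + service.
{A}: P→A 4, Q→A 12, R→A 8. Service 24; fixed 4; total 28.
{A, C}: P→A 4, Q→A 12, R→C 3. Service 19; fixed 11; total 30.
{A, B}: service 18 + fixed 13 = 31
{A, B, C, D}: P→A 4, Q→D 7, R→B 2. Service 13; fixed 29; total 42.
No other subset beats 28.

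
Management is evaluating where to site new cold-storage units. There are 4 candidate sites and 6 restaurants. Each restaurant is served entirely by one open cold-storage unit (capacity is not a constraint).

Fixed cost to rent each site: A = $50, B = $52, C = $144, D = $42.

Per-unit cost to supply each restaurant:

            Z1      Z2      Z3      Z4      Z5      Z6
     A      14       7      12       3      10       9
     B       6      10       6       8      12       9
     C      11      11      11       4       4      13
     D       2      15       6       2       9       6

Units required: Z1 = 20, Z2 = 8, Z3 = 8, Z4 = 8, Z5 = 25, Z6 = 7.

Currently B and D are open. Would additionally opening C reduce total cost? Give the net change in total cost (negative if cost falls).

Current service cost with {B, D}: 451.
Adding C: each restaurant re-picks its cheapest; new service cost 326, saving 125.
Extra fixed cost: 144. Net change = 144 − 125 = 19.
(Totals: 545 → 564.)

No — net change +19 (cost rises by 19).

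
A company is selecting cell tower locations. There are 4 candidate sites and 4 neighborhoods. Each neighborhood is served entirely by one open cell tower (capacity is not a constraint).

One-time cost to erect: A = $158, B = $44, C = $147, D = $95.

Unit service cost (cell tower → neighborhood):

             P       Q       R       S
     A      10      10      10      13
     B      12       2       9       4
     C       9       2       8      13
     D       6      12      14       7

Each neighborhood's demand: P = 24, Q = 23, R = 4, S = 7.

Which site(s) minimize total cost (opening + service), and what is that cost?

For any fixed open set, each neighborhood goes to its cheapest open site; total = fixed + service.
{B, D}: P→D 6·24=144, Q→B 2·23=46, R→B 9·4=36, S→B 4·7=28. Service 254; fixed 139; total 393.
{B}: P→B 12·24=288, Q→B 2·23=46, R→B 9·4=36, S→B 4·7=28. Service 398; fixed 44; total 442.
{B, C}: service 322 + fixed 191 = 513
{A, B, C, D}: P→D 6·24=144, Q→B 2·23=46, R→C 8·4=32, S→B 4·7=28. Service 250; fixed 444; total 694.
No other subset beats 393.

Open B and D; minimum total cost 393.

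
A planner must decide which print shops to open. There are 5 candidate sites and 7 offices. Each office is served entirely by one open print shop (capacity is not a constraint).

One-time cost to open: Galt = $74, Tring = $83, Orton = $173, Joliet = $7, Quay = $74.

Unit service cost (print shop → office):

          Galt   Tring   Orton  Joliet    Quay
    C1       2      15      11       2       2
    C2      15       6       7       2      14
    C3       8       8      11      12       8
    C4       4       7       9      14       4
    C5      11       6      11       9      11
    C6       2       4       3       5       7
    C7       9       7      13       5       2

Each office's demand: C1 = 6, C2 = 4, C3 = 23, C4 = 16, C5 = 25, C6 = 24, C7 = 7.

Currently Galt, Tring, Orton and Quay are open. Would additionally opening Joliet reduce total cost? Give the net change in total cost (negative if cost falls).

Yes — net change −9 (cost falls by 9).

Current service cost with {Galt, Tring, Orton, Quay}: 496.
Adding Joliet: each office re-picks its cheapest; new service cost 480, saving 16.
Extra fixed cost: 7. Net change = 7 − 16 = -9.
(Totals: 900 → 891.)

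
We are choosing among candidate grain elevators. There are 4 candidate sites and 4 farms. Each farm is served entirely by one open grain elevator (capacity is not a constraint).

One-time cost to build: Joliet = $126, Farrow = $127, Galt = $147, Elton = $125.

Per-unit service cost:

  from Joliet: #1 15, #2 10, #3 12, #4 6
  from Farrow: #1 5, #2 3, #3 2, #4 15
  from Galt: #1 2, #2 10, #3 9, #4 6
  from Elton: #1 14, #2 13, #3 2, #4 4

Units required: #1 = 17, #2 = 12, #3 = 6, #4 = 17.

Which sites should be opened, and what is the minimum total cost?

Open Farrow and Elton; minimum total cost 453.

For any fixed open set, each farm goes to its cheapest open site; total = fixed + service.
{Farrow, Elton}: #1→Farrow 5·17=85, #2→Farrow 3·12=36, #3→Farrow 2·6=12, #4→Elton 4·17=68. Service 201; fixed 252; total 453.
{Galt}: service 310 + fixed 147 = 457
{Farrow, Galt}: service 184 + fixed 274 = 458
{Joliet, Farrow, Galt, Elton}: #1→Galt 2·17=34, #2→Farrow 3·12=36, #3→Farrow 2·6=12, #4→Elton 4·17=68. Service 150; fixed 525; total 675.
No other subset beats 453.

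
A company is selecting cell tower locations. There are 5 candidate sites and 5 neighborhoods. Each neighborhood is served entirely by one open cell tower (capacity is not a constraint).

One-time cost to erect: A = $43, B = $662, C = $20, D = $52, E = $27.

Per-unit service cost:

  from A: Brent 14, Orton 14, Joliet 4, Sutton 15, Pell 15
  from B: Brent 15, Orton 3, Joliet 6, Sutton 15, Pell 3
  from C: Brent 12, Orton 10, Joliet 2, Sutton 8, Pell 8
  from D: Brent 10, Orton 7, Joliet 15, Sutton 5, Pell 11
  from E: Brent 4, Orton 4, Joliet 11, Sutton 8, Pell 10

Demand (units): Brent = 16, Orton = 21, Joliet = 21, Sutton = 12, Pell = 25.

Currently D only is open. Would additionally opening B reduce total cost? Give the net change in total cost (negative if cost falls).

No — net change +189 (cost rises by 189).

Current service cost with {D}: 957.
Adding B: each neighborhood re-picks its cheapest; new service cost 484, saving 473.
Extra fixed cost: 662. Net change = 662 − 473 = 189.
(Totals: 1009 → 1198.)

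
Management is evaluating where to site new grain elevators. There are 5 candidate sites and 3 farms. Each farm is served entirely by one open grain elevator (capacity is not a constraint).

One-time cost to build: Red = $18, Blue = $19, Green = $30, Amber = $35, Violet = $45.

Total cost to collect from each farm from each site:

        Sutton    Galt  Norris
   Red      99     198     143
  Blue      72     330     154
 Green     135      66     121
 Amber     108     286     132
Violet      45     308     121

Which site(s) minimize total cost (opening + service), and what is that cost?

For any fixed open set, each farm goes to its cheapest open site; total = fixed + service.
{Green, Violet}: Sutton→Violet 45, Galt→Green 66, Norris→Green 121. Service 232; fixed 75; total 307.
{Blue, Green}: service 259 + fixed 49 = 308
{Red, Green, Violet}: service 232 + fixed 93 = 325
{Red, Blue, Green, Amber, Violet}: service 232 + fixed 147 = 379
No other subset beats 307.

Open Green and Violet; minimum total cost 307.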